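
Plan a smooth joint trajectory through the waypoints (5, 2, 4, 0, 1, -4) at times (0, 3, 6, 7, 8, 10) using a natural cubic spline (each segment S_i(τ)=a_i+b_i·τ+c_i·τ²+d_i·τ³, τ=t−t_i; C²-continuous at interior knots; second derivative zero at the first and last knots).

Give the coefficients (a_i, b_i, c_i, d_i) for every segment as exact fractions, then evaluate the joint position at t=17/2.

  seg 0: a=5 b=-8173/3858 c=0 d=4315/34722
  seg 1: a=2 b=2386/1929 c=4315/3858 d=-15145/34722
  seg 2: a=4 b=-14773/3858 c=-1805/643 d=10171/3858
  seg 3: a=0 b=-2960/1929 c=6561/1286 d=-9905/3858
  seg 4: a=1 b=3731/3858 c=-1672/643 d=836/1929
S(17/2) = 2283/2572

Δ: Δ0=-1, Δ1=2/3, Δ2=-4, Δ3=1, Δ4=-5/2
row 1: diag=12, rhs=10; c'=1/4, d'=5/6
row 2: denom=8−3·1/4=29/4; d'=(-28−3·5/6)/(29/4)=-122/29
row 3: denom=4−1·4/29=112/29; d'=(30−1·-122/29)/(112/29)=62/7
row 4: denom=6−1·29/112=643/112; d'=(-21−1·62/7)/(643/112)=-3344/643
back: M4=-3344/643
back: M3=62/7−29/112·-3344/643=6561/643
back: M2=-122/29−4/29·6561/643=-3610/643
back: M1=5/6−1/4·-3610/643=4315/1929
M: M0=0, M1=4315/1929, M2=-3610/643, M3=6561/643, M4=-3344/643, M5=0
seg 0: a=5, c=M0/2=0, d=(M1−M0)/(6·3)=4315/34722, b=Δ0−h0·(2M0+M1)/6=-8173/3858
seg 1: a=2, c=M1/2=4315/3858, d=(M2−M1)/(6·3)=-15145/34722, b=Δ1−h1·(2M1+M2)/6=2386/1929
seg 2: a=4, c=M2/2=-1805/643, d=(M3−M2)/(6·1)=10171/3858, b=Δ2−h2·(2M2+M3)/6=-14773/3858
seg 3: a=0, c=M3/2=6561/1286, d=(M4−M3)/(6·1)=-9905/3858, b=Δ3−h3·(2M3+M4)/6=-2960/1929
seg 4: a=1, c=M4/2=-1672/643, d=(M5−M4)/(6·2)=836/1929, b=Δ4−h4·(2M4+M5)/6=3731/3858
t_q=17/2 → seg 4, τ=1/2; S=1+3731/3858·τ+-1672/643·τ²+836/1929·τ³=2283/2572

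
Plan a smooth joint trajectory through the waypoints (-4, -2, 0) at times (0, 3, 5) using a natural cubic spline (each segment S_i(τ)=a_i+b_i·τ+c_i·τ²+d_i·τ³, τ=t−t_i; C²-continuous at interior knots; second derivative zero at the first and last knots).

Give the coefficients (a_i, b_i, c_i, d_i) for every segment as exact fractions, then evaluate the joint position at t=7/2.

Δ: Δ0=2/3, Δ1=1
row 1: diag=10, rhs=2; c'=1/5, d'=1/5
back: M1=1/5
M: M0=0, M1=1/5, M2=0
seg 0: a=-4, c=M0/2=0, d=(M1−M0)/(6·3)=1/90, b=Δ0−h0·(2M0+M1)/6=17/30
seg 1: a=-2, c=M1/2=1/10, d=(M2−M1)/(6·2)=-1/60, b=Δ1−h1·(2M1+M2)/6=13/15
t_q=7/2 → seg 1, τ=1/2; S=-2+13/15·τ+1/10·τ²+-1/60·τ³=-247/160

  seg 0: a=-4 b=17/30 c=0 d=1/90
  seg 1: a=-2 b=13/15 c=1/10 d=-1/60
S(7/2) = -247/160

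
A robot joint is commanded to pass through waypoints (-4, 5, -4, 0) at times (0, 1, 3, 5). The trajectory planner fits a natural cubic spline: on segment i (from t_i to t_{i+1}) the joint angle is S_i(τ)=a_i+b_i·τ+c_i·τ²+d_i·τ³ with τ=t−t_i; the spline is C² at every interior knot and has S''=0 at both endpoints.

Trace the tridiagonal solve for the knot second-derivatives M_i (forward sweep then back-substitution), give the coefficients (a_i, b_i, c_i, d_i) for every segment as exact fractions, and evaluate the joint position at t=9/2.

Δ: Δ0=9, Δ1=-9/2, Δ2=2
row 1: diag=6, rhs=-81; c'=1/3, d'=-27/2
row 2: denom=8−2·1/3=22/3; d'=(39−2·-27/2)/(22/3)=9
back: M2=9
back: M1=-27/2−1/3·9=-33/2
M: M0=0, M1=-33/2, M2=9, M3=0
seg 0: a=-4, c=M0/2=0, d=(M1−M0)/(6·1)=-11/4, b=Δ0−h0·(2M0+M1)/6=47/4
seg 1: a=5, c=M1/2=-33/4, d=(M2−M1)/(6·2)=17/8, b=Δ1−h1·(2M1+M2)/6=7/2
seg 2: a=-4, c=M2/2=9/2, d=(M3−M2)/(6·2)=-3/4, b=Δ2−h2·(2M2+M3)/6=-4
t_q=9/2 → seg 2, τ=3/2; S=-4+-4·τ+9/2·τ²+-3/4·τ³=-77/32

  seg 0: a=-4 b=47/4 c=0 d=-11/4
  seg 1: a=5 b=7/2 c=-33/4 d=17/8
  seg 2: a=-4 b=-4 c=9/2 d=-3/4
S(9/2) = -77/32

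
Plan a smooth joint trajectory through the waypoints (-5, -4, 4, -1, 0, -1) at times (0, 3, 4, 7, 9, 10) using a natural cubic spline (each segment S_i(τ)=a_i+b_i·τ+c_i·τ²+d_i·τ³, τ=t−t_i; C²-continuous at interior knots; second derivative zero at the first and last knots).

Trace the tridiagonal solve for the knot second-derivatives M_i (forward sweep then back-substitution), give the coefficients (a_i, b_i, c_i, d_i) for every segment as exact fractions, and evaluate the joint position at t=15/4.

Δ: Δ0=1/3, Δ1=8, Δ2=-5/3, Δ3=1/2, Δ4=-1
row 1: diag=8, rhs=46; c'=1/8, d'=23/4
row 2: denom=8−1·1/8=63/8; d'=(-58−1·23/4)/(63/8)=-170/21
row 3: denom=10−3·8/21=62/7; d'=(13−3·-170/21)/(62/7)=261/62
row 4: denom=6−2·7/31=172/31; d'=(-9−2·261/62)/(172/31)=-135/43
back: M4=-135/43
back: M3=261/62−7/31·-135/43=423/86
back: M2=-170/21−8/21·423/86=-1286/129
back: M1=23/4−1/8·-1286/129=1805/258
M: M0=0, M1=1805/258, M2=-1286/129, M3=423/86, M4=-135/43, M5=0
seg 0: a=-5, c=M0/2=0, d=(M1−M0)/(6·3)=1805/4644, b=Δ0−h0·(2M0+M1)/6=-1633/516
seg 1: a=-4, c=M1/2=1805/516, d=(M2−M1)/(6·1)=-1459/516, b=Δ1−h1·(2M1+M2)/6=1891/258
seg 2: a=4, c=M2/2=-643/129, d=(M3−M2)/(6·3)=3841/4644, b=Δ2−h2·(2M2+M3)/6=1005/172
seg 3: a=-1, c=M3/2=423/172, d=(M4−M3)/(6·2)=-231/344, b=Δ3−h3·(2M3+M4)/6=-149/86
seg 4: a=0, c=M4/2=-135/86, d=(M5−M4)/(6·1)=45/86, b=Δ4−h4·(2M4+M5)/6=2/43
t_q=15/4 → seg 1, τ=3/4; S=-4+1891/258·τ+1805/516·τ²+-1459/516·τ³=25009/11008

  seg 0: a=-5 b=-1633/516 c=0 d=1805/4644
  seg 1: a=-4 b=1891/258 c=1805/516 d=-1459/516
  seg 2: a=4 b=1005/172 c=-643/129 d=3841/4644
  seg 3: a=-1 b=-149/86 c=423/172 d=-231/344
  seg 4: a=0 b=2/43 c=-135/86 d=45/86
S(15/4) = 25009/11008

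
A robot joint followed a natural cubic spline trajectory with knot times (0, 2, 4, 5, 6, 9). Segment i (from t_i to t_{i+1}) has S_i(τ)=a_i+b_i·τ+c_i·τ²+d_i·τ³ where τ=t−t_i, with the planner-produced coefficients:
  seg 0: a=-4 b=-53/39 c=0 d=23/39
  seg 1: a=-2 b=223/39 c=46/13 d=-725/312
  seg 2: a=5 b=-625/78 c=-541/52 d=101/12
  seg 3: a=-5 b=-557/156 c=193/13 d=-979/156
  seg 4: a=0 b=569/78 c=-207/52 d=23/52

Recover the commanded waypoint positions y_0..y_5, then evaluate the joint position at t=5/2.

y_0=-4 y_1=-2 y_2=5 y_3=-5 y_4=0 y_5=-2
S(5/2) = 93/64

y_0 = S_0(0) = a_0 = -4
y_1 = S_1(0) = a_1 = -2
y_2 = S_2(0) = a_2 = 5
y_3 = S_3(0) = a_3 = -5
y_4 = S_4(0) = a_4 = 0
y_5 = S_4(3) = -2
t_q=5/2 is in segment 1 (τ=1/2); S_1(τ)=93/64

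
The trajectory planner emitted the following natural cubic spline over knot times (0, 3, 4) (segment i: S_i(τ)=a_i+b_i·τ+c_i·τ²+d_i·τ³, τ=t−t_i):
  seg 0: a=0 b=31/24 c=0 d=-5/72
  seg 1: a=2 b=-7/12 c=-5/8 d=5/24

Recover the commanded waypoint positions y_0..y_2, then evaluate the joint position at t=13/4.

y_0 = S_0(0) = a_0 = 0
y_1 = S_1(0) = a_1 = 2
y_2 = S_1(1) = 1
t_q=13/4 is in segment 1 (τ=1/4); S_1(τ)=931/512

y_0=0 y_1=2 y_2=1
S(13/4) = 931/512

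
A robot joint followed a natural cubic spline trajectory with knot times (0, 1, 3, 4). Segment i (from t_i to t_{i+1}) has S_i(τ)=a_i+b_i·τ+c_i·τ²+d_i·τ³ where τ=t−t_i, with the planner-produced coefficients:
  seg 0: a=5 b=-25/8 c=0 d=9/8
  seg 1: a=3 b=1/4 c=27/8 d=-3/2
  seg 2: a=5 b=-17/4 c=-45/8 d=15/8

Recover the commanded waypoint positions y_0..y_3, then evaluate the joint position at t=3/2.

y_0=5 y_1=3 y_2=5 y_3=-3
S(3/2) = 121/32

y_0 = S_0(0) = a_0 = 5
y_1 = S_1(0) = a_1 = 3
y_2 = S_2(0) = a_2 = 5
y_3 = S_2(1) = -3
t_q=3/2 is in segment 1 (τ=1/2); S_1(τ)=121/32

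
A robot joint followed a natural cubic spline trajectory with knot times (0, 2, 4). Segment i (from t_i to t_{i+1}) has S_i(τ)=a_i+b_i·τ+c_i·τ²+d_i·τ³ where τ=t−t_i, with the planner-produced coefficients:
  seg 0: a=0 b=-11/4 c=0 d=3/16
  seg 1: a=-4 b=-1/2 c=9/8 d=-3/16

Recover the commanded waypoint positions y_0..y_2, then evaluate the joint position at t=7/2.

y_0=0 y_1=-4 y_2=-2
S(7/2) = -365/128

y_0 = S_0(0) = a_0 = 0
y_1 = S_1(0) = a_1 = -4
y_2 = S_1(2) = -2
t_q=7/2 is in segment 1 (τ=3/2); S_1(τ)=-365/128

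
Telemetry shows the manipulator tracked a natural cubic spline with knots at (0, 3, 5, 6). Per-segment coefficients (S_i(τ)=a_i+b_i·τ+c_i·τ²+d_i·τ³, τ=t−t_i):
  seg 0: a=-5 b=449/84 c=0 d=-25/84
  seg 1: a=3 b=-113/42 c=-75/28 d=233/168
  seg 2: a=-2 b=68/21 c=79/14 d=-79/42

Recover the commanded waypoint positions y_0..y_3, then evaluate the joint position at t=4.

y_0 = S_0(0) = a_0 = -5
y_1 = S_1(0) = a_1 = 3
y_2 = S_2(0) = a_2 = -2
y_3 = S_2(1) = 5
t_q=4 is in segment 1 (τ=1); S_1(τ)=-55/56

y_0=-5 y_1=3 y_2=-2 y_3=5
S(4) = -55/56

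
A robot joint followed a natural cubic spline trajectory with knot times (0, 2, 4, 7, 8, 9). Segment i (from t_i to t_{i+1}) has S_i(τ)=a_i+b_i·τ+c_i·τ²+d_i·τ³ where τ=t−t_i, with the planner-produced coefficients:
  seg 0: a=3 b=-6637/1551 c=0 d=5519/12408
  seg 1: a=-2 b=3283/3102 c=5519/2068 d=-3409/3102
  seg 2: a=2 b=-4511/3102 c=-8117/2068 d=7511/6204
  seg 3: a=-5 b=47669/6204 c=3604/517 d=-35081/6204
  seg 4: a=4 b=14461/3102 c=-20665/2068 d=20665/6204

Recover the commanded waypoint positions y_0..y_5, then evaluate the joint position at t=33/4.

y_0=3 y_1=-2 y_2=2 y_3=-5 y_4=4 y_5=2
S(33/4) = 607887/132352

y_0 = S_0(0) = a_0 = 3
y_1 = S_1(0) = a_1 = -2
y_2 = S_2(0) = a_2 = 2
y_3 = S_3(0) = a_3 = -5
y_4 = S_4(0) = a_4 = 4
y_5 = S_4(1) = 2
t_q=33/4 is in segment 4 (τ=1/4); S_4(τ)=607887/132352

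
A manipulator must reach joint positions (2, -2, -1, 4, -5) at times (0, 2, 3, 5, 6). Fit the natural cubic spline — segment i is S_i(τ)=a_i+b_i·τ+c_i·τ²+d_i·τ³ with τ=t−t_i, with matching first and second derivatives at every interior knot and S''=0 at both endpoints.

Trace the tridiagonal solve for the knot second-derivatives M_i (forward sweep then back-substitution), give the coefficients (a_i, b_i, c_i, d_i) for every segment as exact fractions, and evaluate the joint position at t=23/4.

Δ: Δ0=-2, Δ1=1, Δ2=5/2, Δ3=-9
row 1: diag=6, rhs=18; c'=1/6, d'=3
row 2: denom=6−1·1/6=35/6; d'=(9−1·3)/(35/6)=36/35
row 3: denom=6−2·12/35=186/35; d'=(-69−2·36/35)/(186/35)=-829/62
back: M3=-829/62
back: M2=36/35−12/35·-829/62=174/31
back: M1=3−1/6·174/31=64/31
M: M0=0, M1=64/31, M2=174/31, M3=-829/62, M4=0
seg 0: a=2, c=M0/2=0, d=(M1−M0)/(6·2)=16/93, b=Δ0−h0·(2M0+M1)/6=-250/93
seg 1: a=-2, c=M1/2=32/31, d=(M2−M1)/(6·1)=55/93, b=Δ1−h1·(2M1+M2)/6=-58/93
seg 2: a=-1, c=M2/2=87/31, d=(M3−M2)/(6·2)=-1177/744, b=Δ2−h2·(2M2+M3)/6=299/93
seg 3: a=4, c=M3/2=-829/124, d=(M4−M3)/(6·1)=829/372, b=Δ3−h3·(2M3+M4)/6=-845/186
t_q=23/4 → seg 3, τ=3/4; S=4+-845/186·τ+-829/124·τ²+829/372·τ³=-17679/7936

  seg 0: a=2 b=-250/93 c=0 d=16/93
  seg 1: a=-2 b=-58/93 c=32/31 d=55/93
  seg 2: a=-1 b=299/93 c=87/31 d=-1177/744
  seg 3: a=4 b=-845/186 c=-829/124 d=829/372
S(23/4) = -17679/7936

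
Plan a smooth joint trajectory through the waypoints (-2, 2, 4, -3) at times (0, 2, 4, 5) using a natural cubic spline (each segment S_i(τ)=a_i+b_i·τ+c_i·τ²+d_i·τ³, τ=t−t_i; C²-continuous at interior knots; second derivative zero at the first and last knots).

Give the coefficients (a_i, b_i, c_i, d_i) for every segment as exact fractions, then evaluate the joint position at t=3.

  seg 0: a=-2 b=17/11 c=0 d=5/44
  seg 1: a=2 b=32/11 c=15/22 d=-9/11
  seg 2: a=4 b=-46/11 c=-93/22 d=31/22
S(3) = 105/22

Δ: Δ0=2, Δ1=1, Δ2=-7
row 1: diag=8, rhs=-6; c'=1/4, d'=-3/4
row 2: denom=6−2·1/4=11/2; d'=(-48−2·-3/4)/(11/2)=-93/11
back: M2=-93/11
back: M1=-3/4−1/4·-93/11=15/11
M: M0=0, M1=15/11, M2=-93/11, M3=0
seg 0: a=-2, c=M0/2=0, d=(M1−M0)/(6·2)=5/44, b=Δ0−h0·(2M0+M1)/6=17/11
seg 1: a=2, c=M1/2=15/22, d=(M2−M1)/(6·2)=-9/11, b=Δ1−h1·(2M1+M2)/6=32/11
seg 2: a=4, c=M2/2=-93/22, d=(M3−M2)/(6·1)=31/22, b=Δ2−h2·(2M2+M3)/6=-46/11
t_q=3 → seg 1, τ=1; S=2+32/11·τ+15/22·τ²+-9/11·τ³=105/22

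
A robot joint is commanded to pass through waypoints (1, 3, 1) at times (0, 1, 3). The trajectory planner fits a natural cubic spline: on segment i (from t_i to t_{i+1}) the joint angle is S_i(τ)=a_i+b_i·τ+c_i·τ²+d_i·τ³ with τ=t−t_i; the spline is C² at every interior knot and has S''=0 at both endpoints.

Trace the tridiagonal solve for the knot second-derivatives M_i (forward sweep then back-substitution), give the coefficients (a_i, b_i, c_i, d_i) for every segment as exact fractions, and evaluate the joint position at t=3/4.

  seg 0: a=1 b=5/2 c=0 d=-1/2
  seg 1: a=3 b=1 c=-3/2 d=1/4
S(3/4) = 341/128

Δ: Δ0=2, Δ1=-1
row 1: diag=6, rhs=-18; c'=1/3, d'=-3
back: M1=-3
M: M0=0, M1=-3, M2=0
seg 0: a=1, c=M0/2=0, d=(M1−M0)/(6·1)=-1/2, b=Δ0−h0·(2M0+M1)/6=5/2
seg 1: a=3, c=M1/2=-3/2, d=(M2−M1)/(6·2)=1/4, b=Δ1−h1·(2M1+M2)/6=1
t_q=3/4 → seg 0, τ=3/4; S=1+5/2·τ+0·τ²+-1/2·τ³=341/128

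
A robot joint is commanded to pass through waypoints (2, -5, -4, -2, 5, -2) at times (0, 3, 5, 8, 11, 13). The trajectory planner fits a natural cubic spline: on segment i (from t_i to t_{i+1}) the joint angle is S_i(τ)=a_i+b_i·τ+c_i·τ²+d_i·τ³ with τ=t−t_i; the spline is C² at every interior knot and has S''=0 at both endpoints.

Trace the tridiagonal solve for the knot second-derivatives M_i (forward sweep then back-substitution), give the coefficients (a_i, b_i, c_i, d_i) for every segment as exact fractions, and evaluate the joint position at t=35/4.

Δ: Δ0=-7/3, Δ1=1/2, Δ2=2/3, Δ3=7/3, Δ4=-7/2
row 1: diag=10, rhs=17; c'=1/5, d'=17/10
row 2: denom=10−2·1/5=48/5; d'=(1−2·17/10)/(48/5)=-1/4
row 3: denom=12−3·5/16=177/16; d'=(10−3·-1/4)/(177/16)=172/177
row 4: denom=10−3·16/59=542/59; d'=(-35−3·172/177)/(542/59)=-2237/542
back: M4=-2237/542
back: M3=172/177−16/59·-2237/542=1700/813
back: M2=-1/4−5/16·1700/813=-1469/1626
back: M1=17/10−1/5·-1469/1626=1529/813
M: M0=0, M1=1529/813, M2=-1469/1626, M3=1700/813, M4=-2237/542, M5=0
seg 0: a=2, c=M0/2=0, d=(M1−M0)/(6·3)=1529/14634, b=Δ0−h0·(2M0+M1)/6=-5323/1626
seg 1: a=-5, c=M1/2=1529/1626, d=(M2−M1)/(6·2)=-503/2168, b=Δ1−h1·(2M1+M2)/6=-368/813
seg 2: a=-4, c=M2/2=-1469/3252, d=(M3−M2)/(6·3)=541/3252, b=Δ2−h2·(2M2+M3)/6=853/1626
seg 3: a=-2, c=M3/2=850/813, d=(M4−M3)/(6·3)=-10111/29268, b=Δ3−h3·(2M3+M4)/6=7499/3252
seg 4: a=5, c=M4/2=-2237/1084, d=(M5−M4)/(6·2)=2237/6504, b=Δ4−h4·(2M4+M5)/6=-1217/1626
t_q=35/4 → seg 3, τ=3/4; S=-2+7499/3252·τ+850/813·τ²+-10111/29268·τ³=11921/69376

  seg 0: a=2 b=-5323/1626 c=0 d=1529/14634
  seg 1: a=-5 b=-368/813 c=1529/1626 d=-503/2168
  seg 2: a=-4 b=853/1626 c=-1469/3252 d=541/3252
  seg 3: a=-2 b=7499/3252 c=850/813 d=-10111/29268
  seg 4: a=5 b=-1217/1626 c=-2237/1084 d=2237/6504
S(35/4) = 11921/69376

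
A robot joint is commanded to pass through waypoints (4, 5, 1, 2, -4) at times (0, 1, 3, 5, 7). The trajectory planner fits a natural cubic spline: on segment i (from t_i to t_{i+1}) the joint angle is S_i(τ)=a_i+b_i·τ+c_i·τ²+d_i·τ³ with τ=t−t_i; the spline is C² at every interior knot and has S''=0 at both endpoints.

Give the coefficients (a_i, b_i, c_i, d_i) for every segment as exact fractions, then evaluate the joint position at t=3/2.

Δ: Δ0=1, Δ1=-2, Δ2=1/2, Δ3=-3
row 1: diag=6, rhs=-18; c'=1/3, d'=-3
row 2: denom=8−2·1/3=22/3; d'=(15−2·-3)/(22/3)=63/22
row 3: denom=8−2·3/11=82/11; d'=(-21−2·63/22)/(82/11)=-147/41
back: M3=-147/41
back: M2=63/22−3/11·-147/41=315/82
back: M1=-3−1/3·315/82=-351/82
M: M0=0, M1=-351/82, M2=315/82, M3=-147/41, M4=0
seg 0: a=4, c=M0/2=0, d=(M1−M0)/(6·1)=-117/164, b=Δ0−h0·(2M0+M1)/6=281/164
seg 1: a=5, c=M1/2=-351/164, d=(M2−M1)/(6·2)=111/164, b=Δ1−h1·(2M1+M2)/6=-35/82
seg 2: a=1, c=M2/2=315/164, d=(M3−M2)/(6·2)=-203/328, b=Δ2−h2·(2M2+M3)/6=-71/82
seg 3: a=2, c=M3/2=-147/82, d=(M4−M3)/(6·2)=49/164, b=Δ3−h3·(2M3+M4)/6=-25/41
t_q=3/2 → seg 1, τ=1/2; S=5+-35/82·τ+-351/164·τ²+111/164·τ³=5689/1312

  seg 0: a=4 b=281/164 c=0 d=-117/164
  seg 1: a=5 b=-35/82 c=-351/164 d=111/164
  seg 2: a=1 b=-71/82 c=315/164 d=-203/328
  seg 3: a=2 b=-25/41 c=-147/82 d=49/164
S(3/2) = 5689/1312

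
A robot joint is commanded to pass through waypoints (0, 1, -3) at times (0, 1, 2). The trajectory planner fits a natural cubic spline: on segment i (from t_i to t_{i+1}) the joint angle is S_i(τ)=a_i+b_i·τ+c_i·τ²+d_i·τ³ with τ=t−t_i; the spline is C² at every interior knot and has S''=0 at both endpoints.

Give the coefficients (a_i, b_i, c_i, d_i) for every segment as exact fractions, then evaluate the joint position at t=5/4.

Δ: Δ0=1, Δ1=-4
row 1: diag=4, rhs=-30; c'=1/4, d'=-15/2
back: M1=-15/2
M: M0=0, M1=-15/2, M2=0
seg 0: a=0, c=M0/2=0, d=(M1−M0)/(6·1)=-5/4, b=Δ0−h0·(2M0+M1)/6=9/4
seg 1: a=1, c=M1/2=-15/4, d=(M2−M1)/(6·1)=5/4, b=Δ1−h1·(2M1+M2)/6=-3/2
t_q=5/4 → seg 1, τ=1/4; S=1+-3/2·τ+-15/4·τ²+5/4·τ³=105/256

  seg 0: a=0 b=9/4 c=0 d=-5/4
  seg 1: a=1 b=-3/2 c=-15/4 d=5/4
S(5/4) = 105/256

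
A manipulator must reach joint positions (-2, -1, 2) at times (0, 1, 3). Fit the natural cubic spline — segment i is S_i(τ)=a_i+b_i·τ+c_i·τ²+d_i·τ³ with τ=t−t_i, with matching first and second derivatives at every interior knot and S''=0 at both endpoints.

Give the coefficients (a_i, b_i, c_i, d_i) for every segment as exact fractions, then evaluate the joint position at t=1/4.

Δ: Δ0=1, Δ1=3/2
row 1: diag=6, rhs=3; c'=1/3, d'=1/2
back: M1=1/2
M: M0=0, M1=1/2, M2=0
seg 0: a=-2, c=M0/2=0, d=(M1−M0)/(6·1)=1/12, b=Δ0−h0·(2M0+M1)/6=11/12
seg 1: a=-1, c=M1/2=1/4, d=(M2−M1)/(6·2)=-1/24, b=Δ1−h1·(2M1+M2)/6=7/6
t_q=1/4 → seg 0, τ=1/4; S=-2+11/12·τ+0·τ²+1/12·τ³=-453/256

  seg 0: a=-2 b=11/12 c=0 d=1/12
  seg 1: a=-1 b=7/6 c=1/4 d=-1/24
S(1/4) = -453/256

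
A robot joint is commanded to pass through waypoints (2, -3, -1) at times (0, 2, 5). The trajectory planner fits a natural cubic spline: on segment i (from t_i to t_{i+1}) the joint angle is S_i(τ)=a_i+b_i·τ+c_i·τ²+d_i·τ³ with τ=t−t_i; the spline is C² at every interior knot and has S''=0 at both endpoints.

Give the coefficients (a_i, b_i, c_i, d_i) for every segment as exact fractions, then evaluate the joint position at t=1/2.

  seg 0: a=2 b=-47/15 c=0 d=19/120
  seg 1: a=-3 b=-37/30 c=19/20 d=-19/180
S(1/2) = 29/64

Δ: Δ0=-5/2, Δ1=2/3
row 1: diag=10, rhs=19; c'=3/10, d'=19/10
back: M1=19/10
M: M0=0, M1=19/10, M2=0
seg 0: a=2, c=M0/2=0, d=(M1−M0)/(6·2)=19/120, b=Δ0−h0·(2M0+M1)/6=-47/15
seg 1: a=-3, c=M1/2=19/20, d=(M2−M1)/(6·3)=-19/180, b=Δ1−h1·(2M1+M2)/6=-37/30
t_q=1/2 → seg 0, τ=1/2; S=2+-47/15·τ+0·τ²+19/120·τ³=29/64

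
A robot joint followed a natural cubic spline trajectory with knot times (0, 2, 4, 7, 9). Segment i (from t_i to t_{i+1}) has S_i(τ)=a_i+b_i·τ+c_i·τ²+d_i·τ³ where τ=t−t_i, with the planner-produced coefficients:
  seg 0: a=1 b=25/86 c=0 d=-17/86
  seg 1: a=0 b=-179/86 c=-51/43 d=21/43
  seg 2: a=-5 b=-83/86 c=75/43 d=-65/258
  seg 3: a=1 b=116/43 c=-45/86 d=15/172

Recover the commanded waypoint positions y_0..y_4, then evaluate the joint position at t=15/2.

y_0 = S_0(0) = a_0 = 1
y_1 = S_1(0) = a_1 = 0
y_2 = S_2(0) = a_2 = -5
y_3 = S_3(0) = a_3 = 1
y_4 = S_3(2) = 5
t_q=15/2 is in segment 3 (τ=1/2); S_3(τ)=3067/1376

y_0=1 y_1=0 y_2=-5 y_3=1 y_4=5
S(15/2) = 3067/1376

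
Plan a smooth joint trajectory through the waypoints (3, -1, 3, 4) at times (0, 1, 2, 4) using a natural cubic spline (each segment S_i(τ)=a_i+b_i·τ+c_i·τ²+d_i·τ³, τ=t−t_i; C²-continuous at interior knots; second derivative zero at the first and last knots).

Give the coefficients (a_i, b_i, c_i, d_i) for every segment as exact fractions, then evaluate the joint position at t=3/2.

  seg 0: a=3 b=-287/46 c=0 d=103/46
  seg 1: a=-1 b=11/23 c=309/46 d=-147/46
  seg 2: a=3 b=199/46 c=-66/23 d=11/23
S(3/2) = 191/368

Δ: Δ0=-4, Δ1=4, Δ2=1/2
row 1: diag=4, rhs=48; c'=1/4, d'=12
row 2: denom=6−1·1/4=23/4; d'=(-21−1·12)/(23/4)=-132/23
back: M2=-132/23
back: M1=12−1/4·-132/23=309/23
M: M0=0, M1=309/23, M2=-132/23, M3=0
seg 0: a=3, c=M0/2=0, d=(M1−M0)/(6·1)=103/46, b=Δ0−h0·(2M0+M1)/6=-287/46
seg 1: a=-1, c=M1/2=309/46, d=(M2−M1)/(6·1)=-147/46, b=Δ1−h1·(2M1+M2)/6=11/23
seg 2: a=3, c=M2/2=-66/23, d=(M3−M2)/(6·2)=11/23, b=Δ2−h2·(2M2+M3)/6=199/46
t_q=3/2 → seg 1, τ=1/2; S=-1+11/23·τ+309/46·τ²+-147/46·τ³=191/368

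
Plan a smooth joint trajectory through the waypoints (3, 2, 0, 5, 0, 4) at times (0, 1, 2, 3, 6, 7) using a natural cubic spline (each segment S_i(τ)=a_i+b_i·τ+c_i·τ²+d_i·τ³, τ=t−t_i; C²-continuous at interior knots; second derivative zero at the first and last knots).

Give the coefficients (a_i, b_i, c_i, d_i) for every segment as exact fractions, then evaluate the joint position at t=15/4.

  seg 0: a=3 b=-29/183 c=0 d=-154/183
  seg 1: a=2 b=-491/183 c=-154/61 d=587/183
  seg 2: a=0 b=346/183 c=433/61 d=-730/183
  seg 3: a=5 b=754/183 c=-297/61 d=538/549
  seg 4: a=0 b=250/183 c=241/61 d=-241/183
S(15/4) = 11253/1952

Δ: Δ0=-1, Δ1=-2, Δ2=5, Δ3=-5/3, Δ4=4
row 1: diag=4, rhs=-6; c'=1/4, d'=-3/2
row 2: denom=4−1·1/4=15/4; d'=(42−1·-3/2)/(15/4)=58/5
row 3: denom=8−1·4/15=116/15; d'=(-40−1·58/5)/(116/15)=-387/58
row 4: denom=8−3·45/116=793/116; d'=(34−3·-387/58)/(793/116)=482/61
back: M4=482/61
back: M3=-387/58−45/116·482/61=-594/61
back: M2=58/5−4/15·-594/61=866/61
back: M1=-3/2−1/4·866/61=-308/61
M: M0=0, M1=-308/61, M2=866/61, M3=-594/61, M4=482/61, M5=0
seg 0: a=3, c=M0/2=0, d=(M1−M0)/(6·1)=-154/183, b=Δ0−h0·(2M0+M1)/6=-29/183
seg 1: a=2, c=M1/2=-154/61, d=(M2−M1)/(6·1)=587/183, b=Δ1−h1·(2M1+M2)/6=-491/183
seg 2: a=0, c=M2/2=433/61, d=(M3−M2)/(6·1)=-730/183, b=Δ2−h2·(2M2+M3)/6=346/183
seg 3: a=5, c=M3/2=-297/61, d=(M4−M3)/(6·3)=538/549, b=Δ3−h3·(2M3+M4)/6=754/183
seg 4: a=0, c=M4/2=241/61, d=(M5−M4)/(6·1)=-241/183, b=Δ4−h4·(2M4+M5)/6=250/183
t_q=15/4 → seg 3, τ=3/4; S=5+754/183·τ+-297/61·τ²+538/549·τ³=11253/1952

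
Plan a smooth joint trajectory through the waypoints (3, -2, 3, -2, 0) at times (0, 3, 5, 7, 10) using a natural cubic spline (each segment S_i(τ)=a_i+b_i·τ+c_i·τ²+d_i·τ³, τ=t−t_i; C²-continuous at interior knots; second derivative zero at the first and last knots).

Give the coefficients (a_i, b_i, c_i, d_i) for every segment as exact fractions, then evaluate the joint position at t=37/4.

  seg 0: a=3 b=-311/90 c=0 d=161/810
  seg 1: a=-2 b=86/45 c=161/90 d=-269/360
  seg 2: a=3 b=1/10 c=-97/36 d=251/360
  seg 3: a=-2 b=-104/45 c=67/45 d=-67/405
S(37/4) = -99/64

Δ: Δ0=-5/3, Δ1=5/2, Δ2=-5/2, Δ3=2/3
row 1: diag=10, rhs=25; c'=1/5, d'=5/2
row 2: denom=8−2·1/5=38/5; d'=(-30−2·5/2)/(38/5)=-175/38
row 3: denom=10−2·5/19=180/19; d'=(19−2·-175/38)/(180/19)=134/45
back: M3=134/45
back: M2=-175/38−5/19·134/45=-97/18
back: M1=5/2−1/5·-97/18=161/45
M: M0=0, M1=161/45, M2=-97/18, M3=134/45, M4=0
seg 0: a=3, c=M0/2=0, d=(M1−M0)/(6·3)=161/810, b=Δ0−h0·(2M0+M1)/6=-311/90
seg 1: a=-2, c=M1/2=161/90, d=(M2−M1)/(6·2)=-269/360, b=Δ1−h1·(2M1+M2)/6=86/45
seg 2: a=3, c=M2/2=-97/36, d=(M3−M2)/(6·2)=251/360, b=Δ2−h2·(2M2+M3)/6=1/10
seg 3: a=-2, c=M3/2=67/45, d=(M4−M3)/(6·3)=-67/405, b=Δ3−h3·(2M3+M4)/6=-104/45
t_q=37/4 → seg 3, τ=9/4; S=-2+-104/45·τ+67/45·τ²+-67/405·τ³=-99/64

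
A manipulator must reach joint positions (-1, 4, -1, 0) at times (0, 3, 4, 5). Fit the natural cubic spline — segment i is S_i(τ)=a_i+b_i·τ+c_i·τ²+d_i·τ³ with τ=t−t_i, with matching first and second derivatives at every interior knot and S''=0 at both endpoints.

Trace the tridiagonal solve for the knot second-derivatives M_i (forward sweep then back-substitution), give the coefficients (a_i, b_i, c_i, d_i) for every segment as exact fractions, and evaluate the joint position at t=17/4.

Δ: Δ0=5/3, Δ1=-5, Δ2=1
row 1: diag=8, rhs=-40; c'=1/8, d'=-5
row 2: denom=4−1·1/8=31/8; d'=(36−1·-5)/(31/8)=328/31
back: M2=328/31
back: M1=-5−1/8·328/31=-196/31
M: M0=0, M1=-196/31, M2=328/31, M3=0
seg 0: a=-1, c=M0/2=0, d=(M1−M0)/(6·3)=-98/279, b=Δ0−h0·(2M0+M1)/6=449/93
seg 1: a=4, c=M1/2=-98/31, d=(M2−M1)/(6·1)=262/93, b=Δ1−h1·(2M1+M2)/6=-433/93
seg 2: a=-1, c=M2/2=164/31, d=(M3−M2)/(6·1)=-164/93, b=Δ2−h2·(2M2+M3)/6=-235/93
t_q=17/4 → seg 2, τ=1/4; S=-1+-235/93·τ+164/31·τ²+-164/93·τ³=-659/496

  seg 0: a=-1 b=449/93 c=0 d=-98/279
  seg 1: a=4 b=-433/93 c=-98/31 d=262/93
  seg 2: a=-1 b=-235/93 c=164/31 d=-164/93
S(17/4) = -659/496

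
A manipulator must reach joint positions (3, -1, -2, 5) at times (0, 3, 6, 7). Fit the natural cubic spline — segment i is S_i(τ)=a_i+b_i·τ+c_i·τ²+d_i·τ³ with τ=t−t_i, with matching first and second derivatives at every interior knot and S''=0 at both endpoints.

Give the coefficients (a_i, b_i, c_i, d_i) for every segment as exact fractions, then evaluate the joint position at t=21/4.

Δ: Δ0=-4/3, Δ1=-1/3, Δ2=7
row 1: diag=12, rhs=6; c'=1/4, d'=1/2
row 2: denom=8−3·1/4=29/4; d'=(44−3·1/2)/(29/4)=170/29
back: M2=170/29
back: M1=1/2−1/4·170/29=-28/29
M: M0=0, M1=-28/29, M2=170/29, M3=0
seg 0: a=3, c=M0/2=0, d=(M1−M0)/(6·3)=-14/261, b=Δ0−h0·(2M0+M1)/6=-74/87
seg 1: a=-1, c=M1/2=-14/29, d=(M2−M1)/(6·3)=11/29, b=Δ1−h1·(2M1+M2)/6=-200/87
seg 2: a=-2, c=M2/2=85/29, d=(M3−M2)/(6·1)=-85/87, b=Δ2−h2·(2M2+M3)/6=439/87
t_q=21/4 → seg 1, τ=9/4; S=-1+-200/87·τ+-14/29·τ²+11/29·τ³=-7973/1856

  seg 0: a=3 b=-74/87 c=0 d=-14/261
  seg 1: a=-1 b=-200/87 c=-14/29 d=11/29
  seg 2: a=-2 b=439/87 c=85/29 d=-85/87
S(21/4) = -7973/1856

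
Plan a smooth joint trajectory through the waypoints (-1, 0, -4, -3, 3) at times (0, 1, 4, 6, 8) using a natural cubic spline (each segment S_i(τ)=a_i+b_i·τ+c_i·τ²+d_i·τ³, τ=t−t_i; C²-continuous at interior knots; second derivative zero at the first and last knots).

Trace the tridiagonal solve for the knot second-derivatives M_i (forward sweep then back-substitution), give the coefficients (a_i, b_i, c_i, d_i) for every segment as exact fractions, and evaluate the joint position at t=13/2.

Δ: Δ0=1, Δ1=-4/3, Δ2=1/2, Δ3=3
row 1: diag=8, rhs=-14; c'=3/8, d'=-7/4
row 2: denom=10−3·3/8=71/8; d'=(11−3·-7/4)/(71/8)=130/71
row 3: denom=8−2·16/71=536/71; d'=(15−2·130/71)/(536/71)=805/536
back: M3=805/536
back: M2=130/71−16/71·805/536=100/67
back: M1=-7/4−3/8·100/67=-619/268
M: M0=0, M1=-619/268, M2=100/67, M3=805/536, M4=0
seg 0: a=-1, c=M0/2=0, d=(M1−M0)/(6·1)=-619/1608, b=Δ0−h0·(2M0+M1)/6=2227/1608
seg 1: a=0, c=M1/2=-619/536, d=(M2−M1)/(6·3)=1019/4824, b=Δ1−h1·(2M1+M2)/6=185/804
seg 2: a=-4, c=M2/2=50/67, d=(M3−M2)/(6·2)=5/6432, b=Δ2−h2·(2M2+M3)/6=-1601/1608
seg 3: a=-3, c=M3/2=805/1072, d=(M4−M3)/(6·2)=-805/6432, b=Δ3−h3·(2M3+M4)/6=1607/804
t_q=13/2 → seg 3, τ=1/2; S=-3+1607/804·τ+805/1072·τ²+-805/6432·τ³=-31363/17152

  seg 0: a=-1 b=2227/1608 c=0 d=-619/1608
  seg 1: a=0 b=185/804 c=-619/536 d=1019/4824
  seg 2: a=-4 b=-1601/1608 c=50/67 d=5/6432
  seg 3: a=-3 b=1607/804 c=805/1072 d=-805/6432
S(13/2) = -31363/17152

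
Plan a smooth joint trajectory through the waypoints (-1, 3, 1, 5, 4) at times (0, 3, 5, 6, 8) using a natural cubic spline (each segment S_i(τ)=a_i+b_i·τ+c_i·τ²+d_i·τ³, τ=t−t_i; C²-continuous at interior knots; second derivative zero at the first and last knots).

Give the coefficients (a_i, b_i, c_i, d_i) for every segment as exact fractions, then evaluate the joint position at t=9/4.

Δ: Δ0=4/3, Δ1=-1, Δ2=4, Δ3=-1/2
row 1: diag=10, rhs=-14; c'=1/5, d'=-7/5
row 2: denom=6−2·1/5=28/5; d'=(30−2·-7/5)/(28/5)=41/7
row 3: denom=6−1·5/28=163/28; d'=(-27−1·41/7)/(163/28)=-920/163
back: M3=-920/163
back: M2=41/7−5/28·-920/163=1119/163
back: M1=-7/5−1/5·1119/163=-452/163
M: M0=0, M1=-452/163, M2=1119/163, M3=-920/163, M4=0
seg 0: a=-1, c=M0/2=0, d=(M1−M0)/(6·3)=-226/1467, b=Δ0−h0·(2M0+M1)/6=1330/489
seg 1: a=3, c=M1/2=-226/163, d=(M2−M1)/(6·2)=1571/1956, b=Δ1−h1·(2M1+M2)/6=-704/489
seg 2: a=1, c=M2/2=1119/326, d=(M3−M2)/(6·1)=-2039/978, b=Δ2−h2·(2M2+M3)/6=1297/489
seg 3: a=5, c=M3/2=-460/163, d=(M4−M3)/(6·2)=230/489, b=Δ3−h3·(2M3+M4)/6=3191/978
t_q=9/4 → seg 0, τ=9/4; S=-1+1330/489·τ+0·τ²+-226/1467·τ³=17551/5216

  seg 0: a=-1 b=1330/489 c=0 d=-226/1467
  seg 1: a=3 b=-704/489 c=-226/163 d=1571/1956
  seg 2: a=1 b=1297/489 c=1119/326 d=-2039/978
  seg 3: a=5 b=3191/978 c=-460/163 d=230/489
S(9/4) = 17551/5216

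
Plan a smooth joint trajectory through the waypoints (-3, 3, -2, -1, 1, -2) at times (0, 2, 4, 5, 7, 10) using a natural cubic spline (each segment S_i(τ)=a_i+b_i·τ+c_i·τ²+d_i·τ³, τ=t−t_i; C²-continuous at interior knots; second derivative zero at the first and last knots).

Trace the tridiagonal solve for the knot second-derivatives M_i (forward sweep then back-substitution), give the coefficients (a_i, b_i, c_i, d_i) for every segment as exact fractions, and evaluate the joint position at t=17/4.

  seg 0: a=-3 b=5753/1192 c=0 d=-2177/4768
  seg 1: a=3 b=-389/596 c=-6531/2384 d=4329/4768
  seg 2: a=-2 b=-853/1192 c=807/298 d=-1183/1192
  seg 3: a=-1 b=1027/596 c=-321/1192 d=-55/1192
  seg 4: a=1 b=55/596 c=-651/1192 d=217/3576
S(17/4) = -154495/76288

Δ: Δ0=3, Δ1=-5/2, Δ2=1, Δ3=1, Δ4=-1
row 1: diag=8, rhs=-33; c'=1/4, d'=-33/8
row 2: denom=6−2·1/4=11/2; d'=(21−2·-33/8)/(11/2)=117/22
row 3: denom=6−1·2/11=64/11; d'=(0−1·117/22)/(64/11)=-117/128
row 4: denom=10−2·11/32=149/16; d'=(-12−2·-117/128)/(149/16)=-651/596
back: M4=-651/596
back: M3=-117/128−11/32·-651/596=-321/596
back: M2=117/22−2/11·-321/596=807/149
back: M1=-33/8−1/4·807/149=-6531/1192
M: M0=0, M1=-6531/1192, M2=807/149, M3=-321/596, M4=-651/596, M5=0
seg 0: a=-3, c=M0/2=0, d=(M1−M0)/(6·2)=-2177/4768, b=Δ0−h0·(2M0+M1)/6=5753/1192
seg 1: a=3, c=M1/2=-6531/2384, d=(M2−M1)/(6·2)=4329/4768, b=Δ1−h1·(2M1+M2)/6=-389/596
seg 2: a=-2, c=M2/2=807/298, d=(M3−M2)/(6·1)=-1183/1192, b=Δ2−h2·(2M2+M3)/6=-853/1192
seg 3: a=-1, c=M3/2=-321/1192, d=(M4−M3)/(6·2)=-55/1192, b=Δ3−h3·(2M3+M4)/6=1027/596
seg 4: a=1, c=M4/2=-651/1192, d=(M5−M4)/(6·3)=217/3576, b=Δ4−h4·(2M4+M5)/6=55/596
t_q=17/4 → seg 2, τ=1/4; S=-2+-853/1192·τ+807/298·τ²+-1183/1192·τ³=-154495/76288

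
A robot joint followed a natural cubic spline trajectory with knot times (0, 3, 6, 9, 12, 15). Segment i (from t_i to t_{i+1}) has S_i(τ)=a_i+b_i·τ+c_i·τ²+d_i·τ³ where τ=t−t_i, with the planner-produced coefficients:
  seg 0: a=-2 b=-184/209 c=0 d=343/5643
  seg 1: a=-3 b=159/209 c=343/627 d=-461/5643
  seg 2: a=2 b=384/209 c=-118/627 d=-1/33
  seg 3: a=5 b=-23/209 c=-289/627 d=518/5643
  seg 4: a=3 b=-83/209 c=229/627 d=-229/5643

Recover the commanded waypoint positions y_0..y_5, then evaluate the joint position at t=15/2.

y_0=-2 y_1=-3 y_2=2 y_3=5 y_4=3 y_5=4
S(15/2) = 643/152

y_0 = S_0(0) = a_0 = -2
y_1 = S_1(0) = a_1 = -3
y_2 = S_2(0) = a_2 = 2
y_3 = S_3(0) = a_3 = 5
y_4 = S_4(0) = a_4 = 3
y_5 = S_4(3) = 4
t_q=15/2 is in segment 2 (τ=3/2); S_2(τ)=643/152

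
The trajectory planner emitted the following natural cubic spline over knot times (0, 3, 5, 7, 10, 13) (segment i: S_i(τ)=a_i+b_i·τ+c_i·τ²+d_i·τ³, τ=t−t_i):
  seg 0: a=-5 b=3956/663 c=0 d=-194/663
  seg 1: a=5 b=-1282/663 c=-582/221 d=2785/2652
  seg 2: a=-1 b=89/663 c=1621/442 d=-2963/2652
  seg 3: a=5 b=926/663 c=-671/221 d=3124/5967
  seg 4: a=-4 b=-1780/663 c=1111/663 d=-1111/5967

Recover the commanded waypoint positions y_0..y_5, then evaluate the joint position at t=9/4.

y_0 = S_0(0) = a_0 = -5
y_1 = S_1(0) = a_1 = 5
y_2 = S_2(0) = a_2 = -1
y_3 = S_3(0) = a_3 = 5
y_4 = S_4(0) = a_4 = -4
y_5 = S_4(3) = -2
t_q=9/4 is in segment 0 (τ=9/4); S_0(τ)=36013/7072

y_0=-5 y_1=5 y_2=-1 y_3=5 y_4=-4 y_5=-2
S(9/4) = 36013/7072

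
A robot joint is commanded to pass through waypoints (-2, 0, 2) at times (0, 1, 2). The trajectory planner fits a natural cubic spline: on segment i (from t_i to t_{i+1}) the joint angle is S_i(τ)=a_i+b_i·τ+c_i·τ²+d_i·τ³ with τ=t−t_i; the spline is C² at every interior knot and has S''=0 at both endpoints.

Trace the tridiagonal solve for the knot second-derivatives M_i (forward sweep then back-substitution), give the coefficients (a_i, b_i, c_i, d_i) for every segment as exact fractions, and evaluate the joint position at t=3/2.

Δ: Δ0=2, Δ1=2
row 1: diag=4, rhs=0; c'=1/4, d'=0
back: M1=0
M: M0=0, M1=0, M2=0
seg 0: a=-2, c=M0/2=0, d=(M1−M0)/(6·1)=0, b=Δ0−h0·(2M0+M1)/6=2
seg 1: a=0, c=M1/2=0, d=(M2−M1)/(6·1)=0, b=Δ1−h1·(2M1+M2)/6=2
t_q=3/2 → seg 1, τ=1/2; S=0+2·τ+0·τ²+0·τ³=1

  seg 0: a=-2 b=2 c=0 d=0
  seg 1: a=0 b=2 c=0 d=0
S(3/2) = 1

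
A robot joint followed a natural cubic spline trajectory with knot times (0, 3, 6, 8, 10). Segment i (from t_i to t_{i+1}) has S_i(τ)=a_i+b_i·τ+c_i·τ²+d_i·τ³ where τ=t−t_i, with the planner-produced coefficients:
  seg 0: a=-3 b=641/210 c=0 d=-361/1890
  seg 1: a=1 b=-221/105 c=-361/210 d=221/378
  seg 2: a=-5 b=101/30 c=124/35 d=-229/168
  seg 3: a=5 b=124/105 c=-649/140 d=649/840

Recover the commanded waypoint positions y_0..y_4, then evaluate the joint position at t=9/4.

y_0 = S_0(0) = a_0 = -3
y_1 = S_1(0) = a_1 = 1
y_2 = S_2(0) = a_2 = -5
y_3 = S_3(0) = a_3 = 5
y_4 = S_3(2) = -5
t_q=9/4 is in segment 0 (τ=9/4); S_0(τ)=1083/640

y_0=-3 y_1=1 y_2=-5 y_3=5 y_4=-5
S(9/4) = 1083/640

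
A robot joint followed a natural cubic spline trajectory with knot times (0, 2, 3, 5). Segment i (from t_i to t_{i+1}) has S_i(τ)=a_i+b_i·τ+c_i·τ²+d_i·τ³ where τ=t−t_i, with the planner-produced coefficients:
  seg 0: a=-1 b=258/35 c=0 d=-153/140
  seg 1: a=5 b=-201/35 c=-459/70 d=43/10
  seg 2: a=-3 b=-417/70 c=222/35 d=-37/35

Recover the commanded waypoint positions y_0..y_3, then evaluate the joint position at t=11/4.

y_0 = S_0(0) = a_0 = -1
y_1 = S_1(0) = a_1 = 5
y_2 = S_2(0) = a_2 = -3
y_3 = S_2(2) = 2
t_q=11/4 is in segment 1 (τ=3/4); S_1(τ)=-5293/4480

y_0=-1 y_1=5 y_2=-3 y_3=2
S(11/4) = -5293/4480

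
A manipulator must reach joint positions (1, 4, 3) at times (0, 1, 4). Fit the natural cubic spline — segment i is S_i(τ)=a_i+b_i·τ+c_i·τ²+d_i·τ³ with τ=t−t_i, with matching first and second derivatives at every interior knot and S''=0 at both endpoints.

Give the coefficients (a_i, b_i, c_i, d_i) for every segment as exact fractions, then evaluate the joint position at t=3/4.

  seg 0: a=1 b=41/12 c=0 d=-5/12
  seg 1: a=4 b=13/6 c=-5/4 d=5/36
S(3/4) = 867/256

Δ: Δ0=3, Δ1=-1/3
row 1: diag=8, rhs=-20; c'=3/8, d'=-5/2
back: M1=-5/2
M: M0=0, M1=-5/2, M2=0
seg 0: a=1, c=M0/2=0, d=(M1−M0)/(6·1)=-5/12, b=Δ0−h0·(2M0+M1)/6=41/12
seg 1: a=4, c=M1/2=-5/4, d=(M2−M1)/(6·3)=5/36, b=Δ1−h1·(2M1+M2)/6=13/6
t_q=3/4 → seg 0, τ=3/4; S=1+41/12·τ+0·τ²+-5/12·τ³=867/256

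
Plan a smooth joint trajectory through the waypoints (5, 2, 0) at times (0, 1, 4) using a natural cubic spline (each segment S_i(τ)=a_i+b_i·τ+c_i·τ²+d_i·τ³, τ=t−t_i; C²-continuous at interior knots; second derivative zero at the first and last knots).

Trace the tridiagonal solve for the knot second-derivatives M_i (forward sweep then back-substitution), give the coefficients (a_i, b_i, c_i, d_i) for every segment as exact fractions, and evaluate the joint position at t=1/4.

Δ: Δ0=-3, Δ1=-2/3
row 1: diag=8, rhs=14; c'=3/8, d'=7/4
back: M1=7/4
M: M0=0, M1=7/4, M2=0
seg 0: a=5, c=M0/2=0, d=(M1−M0)/(6·1)=7/24, b=Δ0−h0·(2M0+M1)/6=-79/24
seg 1: a=2, c=M1/2=7/8, d=(M2−M1)/(6·3)=-7/72, b=Δ1−h1·(2M1+M2)/6=-29/12
t_q=1/4 → seg 0, τ=1/4; S=5+-79/24·τ+0·τ²+7/24·τ³=2141/512

  seg 0: a=5 b=-79/24 c=0 d=7/24
  seg 1: a=2 b=-29/12 c=7/8 d=-7/72
S(1/4) = 2141/512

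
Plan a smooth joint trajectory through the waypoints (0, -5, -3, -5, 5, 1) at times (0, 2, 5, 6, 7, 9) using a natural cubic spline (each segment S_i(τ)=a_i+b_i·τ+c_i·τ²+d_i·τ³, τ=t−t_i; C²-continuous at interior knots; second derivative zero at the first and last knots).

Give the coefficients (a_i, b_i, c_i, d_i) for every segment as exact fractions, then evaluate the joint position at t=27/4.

  seg 0: a=0 b=-35591/9438 c=0 d=2999/9438
  seg 1: a=-5 b=397/9438 c=2999/1573 d=-137/242
  seg 2: a=-3 b=-17950/4719 c=-10031/3146 d=47117/9438
  seg 3: a=-5 b=4115/858 c=18543/1573 d=-62143/9438
  seg 4: a=5 b=40676/4719 c=-25057/3146 d=25057/18876
S(27/4) = 493329/201344

Δ: Δ0=-5/2, Δ1=2/3, Δ2=-2, Δ3=10, Δ4=-2
row 1: diag=10, rhs=19; c'=3/10, d'=19/10
row 2: denom=8−3·3/10=71/10; d'=(-16−3·19/10)/(71/10)=-217/71
row 3: denom=4−1·10/71=274/71; d'=(72−1·-217/71)/(274/71)=5329/274
row 4: denom=6−1·71/274=1573/274; d'=(-72−1·5329/274)/(1573/274)=-25057/1573
back: M4=-25057/1573
back: M3=5329/274−71/274·-25057/1573=37086/1573
back: M2=-217/71−10/71·37086/1573=-10031/1573
back: M1=19/10−3/10·-10031/1573=5998/1573
M: M0=0, M1=5998/1573, M2=-10031/1573, M3=37086/1573, M4=-25057/1573, M5=0
seg 0: a=0, c=M0/2=0, d=(M1−M0)/(6·2)=2999/9438, b=Δ0−h0·(2M0+M1)/6=-35591/9438
seg 1: a=-5, c=M1/2=2999/1573, d=(M2−M1)/(6·3)=-137/242, b=Δ1−h1·(2M1+M2)/6=397/9438
seg 2: a=-3, c=M2/2=-10031/3146, d=(M3−M2)/(6·1)=47117/9438, b=Δ2−h2·(2M2+M3)/6=-17950/4719
seg 3: a=-5, c=M3/2=18543/1573, d=(M4−M3)/(6·1)=-62143/9438, b=Δ3−h3·(2M3+M4)/6=4115/858
seg 4: a=5, c=M4/2=-25057/3146, d=(M5−M4)/(6·2)=25057/18876, b=Δ4−h4·(2M4+M5)/6=40676/4719
t_q=27/4 → seg 3, τ=3/4; S=-5+4115/858·τ+18543/1573·τ²+-62143/9438·τ³=493329/201344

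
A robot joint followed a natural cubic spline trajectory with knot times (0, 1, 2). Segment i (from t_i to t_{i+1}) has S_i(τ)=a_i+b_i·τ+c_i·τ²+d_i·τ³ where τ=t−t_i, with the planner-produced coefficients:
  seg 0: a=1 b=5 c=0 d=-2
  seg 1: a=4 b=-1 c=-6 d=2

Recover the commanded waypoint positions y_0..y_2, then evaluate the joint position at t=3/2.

y_0 = S_0(0) = a_0 = 1
y_1 = S_1(0) = a_1 = 4
y_2 = S_1(1) = -1
t_q=3/2 is in segment 1 (τ=1/2); S_1(τ)=9/4

y_0=1 y_1=4 y_2=-1
S(3/2) = 9/4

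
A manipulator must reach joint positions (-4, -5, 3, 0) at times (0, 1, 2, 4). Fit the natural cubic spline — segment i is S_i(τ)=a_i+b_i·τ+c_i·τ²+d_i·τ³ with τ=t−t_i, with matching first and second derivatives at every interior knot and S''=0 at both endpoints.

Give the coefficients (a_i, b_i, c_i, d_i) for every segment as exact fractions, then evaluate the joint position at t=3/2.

  seg 0: a=-4 b=-173/46 c=0 d=127/46
  seg 1: a=-5 b=104/23 c=381/46 d=-221/46
  seg 2: a=3 b=307/46 c=-141/23 d=47/46
S(3/2) = -467/368

Δ: Δ0=-1, Δ1=8, Δ2=-3/2
row 1: diag=4, rhs=54; c'=1/4, d'=27/2
row 2: denom=6−1·1/4=23/4; d'=(-57−1·27/2)/(23/4)=-282/23
back: M2=-282/23
back: M1=27/2−1/4·-282/23=381/23
M: M0=0, M1=381/23, M2=-282/23, M3=0
seg 0: a=-4, c=M0/2=0, d=(M1−M0)/(6·1)=127/46, b=Δ0−h0·(2M0+M1)/6=-173/46
seg 1: a=-5, c=M1/2=381/46, d=(M2−M1)/(6·1)=-221/46, b=Δ1−h1·(2M1+M2)/6=104/23
seg 2: a=3, c=M2/2=-141/23, d=(M3−M2)/(6·2)=47/46, b=Δ2−h2·(2M2+M3)/6=307/46
t_q=3/2 → seg 1, τ=1/2; S=-5+104/23·τ+381/46·τ²+-221/46·τ³=-467/368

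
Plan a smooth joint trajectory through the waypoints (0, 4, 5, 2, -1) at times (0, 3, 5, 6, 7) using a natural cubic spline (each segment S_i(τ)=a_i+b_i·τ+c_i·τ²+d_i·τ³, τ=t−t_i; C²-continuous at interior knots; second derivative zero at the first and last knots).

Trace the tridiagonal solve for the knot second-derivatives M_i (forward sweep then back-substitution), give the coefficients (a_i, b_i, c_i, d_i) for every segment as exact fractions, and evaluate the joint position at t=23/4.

Δ: Δ0=4/3, Δ1=1/2, Δ2=-3, Δ3=-3
row 1: diag=10, rhs=-5; c'=1/5, d'=-1/2
row 2: denom=6−2·1/5=28/5; d'=(-21−2·-1/2)/(28/5)=-25/7
row 3: denom=4−1·5/28=107/28; d'=(0−1·-25/7)/(107/28)=100/107
back: M3=100/107
back: M2=-25/7−5/28·100/107=-400/107
back: M1=-1/2−1/5·-400/107=53/214
M: M0=0, M1=53/214, M2=-400/107, M3=100/107, M4=0
seg 0: a=0, c=M0/2=0, d=(M1−M0)/(6·3)=53/3852, b=Δ0−h0·(2M0+M1)/6=1553/1284
seg 1: a=4, c=M1/2=53/428, d=(M2−M1)/(6·2)=-853/2568, b=Δ1−h1·(2M1+M2)/6=1015/642
seg 2: a=5, c=M2/2=-200/107, d=(M3−M2)/(6·1)=250/321, b=Δ2−h2·(2M2+M3)/6=-613/321
seg 3: a=2, c=M3/2=50/107, d=(M4−M3)/(6·1)=-50/321, b=Δ3−h3·(2M3+M4)/6=-1063/321
t_q=23/4 → seg 2, τ=3/4; S=5+-613/321·τ+-200/107·τ²+250/321·τ³=9741/3424

  seg 0: a=0 b=1553/1284 c=0 d=53/3852
  seg 1: a=4 b=1015/642 c=53/428 d=-853/2568
  seg 2: a=5 b=-613/321 c=-200/107 d=250/321
  seg 3: a=2 b=-1063/321 c=50/107 d=-50/321
S(23/4) = 9741/3424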